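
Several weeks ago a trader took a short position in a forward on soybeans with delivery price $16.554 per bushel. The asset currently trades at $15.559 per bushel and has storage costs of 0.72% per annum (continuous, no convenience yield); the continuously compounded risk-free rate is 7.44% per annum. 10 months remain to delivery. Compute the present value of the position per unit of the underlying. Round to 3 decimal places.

-$0.094 per bushel

Current fair forward for the remaining 10 months: F = S·e^((r + u)·T), (r + u) = 0.0744 + 0.0072 = 0.0816
F = 15.559 · e^(0.0816 × 10/12) = 15.559 × 1.070365 = 16.6538
Value of long forward = (F − K)·e^(−rT) = (16.6538 − 16.554) · e^(−0.0744·10/12)
= 0.0998 × 0.939883 = 0.094
Short position value = −(long value) = -$0.094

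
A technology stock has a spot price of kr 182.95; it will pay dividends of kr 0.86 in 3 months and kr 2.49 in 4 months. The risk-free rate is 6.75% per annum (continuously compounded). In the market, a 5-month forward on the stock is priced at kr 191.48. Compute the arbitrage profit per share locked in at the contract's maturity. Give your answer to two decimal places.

kr 6.69 per share

PV(dividends) I = 0.86·e^(−0.0675·3/12) + 2.49·e^(−0.0675·4/12) = 3.2802
Fair forward F* = (S − I)·e^(rT) = (182.95 − 3.2802)·e^0.028125 = 179.6698 × 1.028524 = 184.7947
Market kr 191.48 > fair 184.7947: forward overpriced → cash-and-carry (borrow at r, buy the stock and collect the dividends, short the forward).
Profit at T = |F_mkt − F*| = |191.48 − 184.7947| = kr 6.69 per share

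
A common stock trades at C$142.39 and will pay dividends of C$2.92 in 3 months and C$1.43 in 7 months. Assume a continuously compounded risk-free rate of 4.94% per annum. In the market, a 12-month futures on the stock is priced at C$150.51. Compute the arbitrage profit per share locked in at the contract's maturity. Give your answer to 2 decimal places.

PV(dividends) I = 2.92·e^(−0.0494·3/12) + 1.43·e^(−0.0494·7/12) = 4.2735
Fair futures F* = (S − I)·e^(rT) = (142.39 − 4.2735)·e^0.049400 = 138.1165 × 1.050641 = 145.1109
Market C$150.51 > fair 145.1109: forward overpriced → cash-and-carry (borrow at r, buy the stock and collect the dividends, short the forward).
Profit at T = |F_mkt − F*| = |150.51 − 145.1109| = C$5.40 per share

C$5.40 per share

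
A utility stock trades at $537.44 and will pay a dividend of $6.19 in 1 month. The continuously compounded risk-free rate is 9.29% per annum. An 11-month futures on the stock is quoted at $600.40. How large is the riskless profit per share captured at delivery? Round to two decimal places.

PV(dividends) I = 6.19·e^(−0.0929·1/12) = 6.1423
Fair futures F* = (S − I)·e^(rT) = (537.44 − 6.1423)·e^0.085158 = 531.2977 × 1.088889 = 578.5242
Market $600.40 > fair 578.5242: forward overpriced → cash-and-carry (borrow at r, buy the stock and collect the dividends, short the forward).
Profit at T = |F_mkt − F*| = |600.40 − 578.5242| = $21.88 per share

$21.88 per share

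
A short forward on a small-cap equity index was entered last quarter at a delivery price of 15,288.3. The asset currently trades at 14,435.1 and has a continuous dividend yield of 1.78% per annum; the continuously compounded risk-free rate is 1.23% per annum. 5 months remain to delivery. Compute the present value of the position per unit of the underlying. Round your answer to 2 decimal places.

881.71

Current fair forward for the remaining 5 months: F = S·e^((r − q)·T), (r − q) = 0.0123 − 0.0178 = -0.0055
F = 14435.1 · e^(-0.0055 × 5/12) = 14435.1 × 0.99771096 = 14402.0575
Value of long forward = (F − K)·e^(−rT) = (14402.0575 − 15288.3) · e^(−0.0123·5/12)
= -886.2425 × 0.99488811 = -881.71
Short position value = −(long value) = 881.71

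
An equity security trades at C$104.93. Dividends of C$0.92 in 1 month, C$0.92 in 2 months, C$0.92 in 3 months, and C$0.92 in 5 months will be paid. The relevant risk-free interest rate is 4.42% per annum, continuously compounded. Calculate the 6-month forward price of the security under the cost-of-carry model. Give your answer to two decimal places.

PV(dividends) I = 0.92·e^(−0.0442·1/12) + 0.92·e^(−0.0442·2/12) + 0.92·e^(−0.0442·3/12) + 0.92·e^(−0.0442·5/12)
I = 0.9166 + 0.9132 + 0.9099 + 0.9032 = 3.6429
F = (S − I)·e^(rT) = (104.93 − 3.6429) · e^(0.0442·6/12)
= 101.2871 · e^0.022100 = 101.2871 × 1.022346 = C$103.55

C$103.55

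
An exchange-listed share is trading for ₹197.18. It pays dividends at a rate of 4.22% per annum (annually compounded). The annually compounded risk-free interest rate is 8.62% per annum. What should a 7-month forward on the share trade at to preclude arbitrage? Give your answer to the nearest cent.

F = S · (1+r)^T / (1+q)^T
= 197.18 × 1.049415 / 1.024404 = 197.18 × 1.024415
F = ₹201.99

₹201.99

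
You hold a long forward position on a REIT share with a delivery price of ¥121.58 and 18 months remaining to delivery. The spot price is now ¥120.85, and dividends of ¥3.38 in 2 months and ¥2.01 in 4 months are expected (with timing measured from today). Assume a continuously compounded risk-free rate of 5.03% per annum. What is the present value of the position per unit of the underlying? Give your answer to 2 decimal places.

¥2.78

PV(remaining dividends) I = 3.38·e^(−0.0503·2/12) + 2.01·e^(−0.0503·4/12) = 5.3284
Current forward F = (S − I)·e^(rT) = (120.85 − 5.3284)·e^(0.0503·18/12) = 115.5216 × 1.078369 = 124.5749
Value (long) = (F − K)·e^(−rT) = (124.5749 − 121.58) × 0.927326 = 2.7772
Value = ¥2.78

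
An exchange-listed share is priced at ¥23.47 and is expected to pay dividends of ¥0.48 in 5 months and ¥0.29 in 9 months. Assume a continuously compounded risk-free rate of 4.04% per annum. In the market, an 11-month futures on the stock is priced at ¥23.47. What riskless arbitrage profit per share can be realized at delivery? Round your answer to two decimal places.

PV(dividends) I = 0.48·e^(−0.0404·5/12) + 0.29·e^(−0.0404·9/12) = 0.7533
Fair futures F* = (S − I)·e^(rT) = (23.47 − 0.7533)·e^0.037033 = 22.7167 × 1.037727 = 23.5737
Market ¥23.47 < fair 23.5737: forward underpriced → reverse cash-and-carry (short the stock, invest proceeds at r, pay the dividends, go long the forward).
Profit at T = |F_mkt − F*| = |23.47 − 23.5737| = ¥0.10 per share

¥0.10 per share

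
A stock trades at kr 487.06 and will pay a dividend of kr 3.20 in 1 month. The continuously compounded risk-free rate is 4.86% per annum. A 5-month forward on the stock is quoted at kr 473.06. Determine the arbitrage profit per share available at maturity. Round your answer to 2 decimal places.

PV(dividends) I = 3.20·e^(−0.0486·1/12) = 3.1871
Fair forward F* = (S − I)·e^(rT) = (487.06 − 3.1871)·e^0.020250 = 483.8729 × 1.020456 = 493.7710
Market kr 473.06 < fair 493.7710: forward underpriced → reverse cash-and-carry (short the stock, invest proceeds at r, pay the dividends, go long the forward).
Profit at T = |F_mkt − F*| = |473.06 − 493.7710| = kr 20.71 per share

kr 20.71 per share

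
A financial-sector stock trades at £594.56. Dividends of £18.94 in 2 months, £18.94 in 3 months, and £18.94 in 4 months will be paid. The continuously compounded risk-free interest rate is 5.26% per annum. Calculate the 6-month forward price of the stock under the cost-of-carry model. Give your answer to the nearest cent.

£552.83

PV(dividends) I = 18.94·e^(−0.0526·2/12) + 18.94·e^(−0.0526·3/12) + 18.94·e^(−0.0526·4/12)
I = 18.7747 + 18.6926 + 18.6108 = 56.0781
F = (S − I)·e^(rT) = (594.56 − 56.0781) · e^(0.0526·6/12)
= 538.4819 · e^0.026300 = 538.4819 × 1.026649 = £552.83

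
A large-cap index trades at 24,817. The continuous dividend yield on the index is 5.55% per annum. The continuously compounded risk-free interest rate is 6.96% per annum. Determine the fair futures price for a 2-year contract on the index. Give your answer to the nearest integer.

25,527

F = S·e^((r − q)T) = 24817 · e^((0.0696 − 0.0555) × 2)
= 24817 · e^0.028200 = 24817 × 1.028601
F = 25,527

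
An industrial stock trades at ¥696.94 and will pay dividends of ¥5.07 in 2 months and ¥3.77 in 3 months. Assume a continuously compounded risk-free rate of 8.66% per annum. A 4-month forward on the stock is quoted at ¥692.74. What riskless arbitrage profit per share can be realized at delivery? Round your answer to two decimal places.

PV(dividends) I = 5.07·e^(−0.0866·2/12) + 3.77·e^(−0.0866·3/12) = 8.6866
Fair forward F* = (S − I)·e^(rT) = (696.94 − 8.6866)·e^0.028867 = 688.2534 × 1.029288 = 708.4110
Market ¥692.74 < fair 708.4110: forward underpriced → reverse cash-and-carry (short the stock, invest proceeds at r, pay the dividends, go long the forward).
Profit at T = |F_mkt − F*| = |692.74 − 708.4110| = ¥15.67 per share

¥15.67 per share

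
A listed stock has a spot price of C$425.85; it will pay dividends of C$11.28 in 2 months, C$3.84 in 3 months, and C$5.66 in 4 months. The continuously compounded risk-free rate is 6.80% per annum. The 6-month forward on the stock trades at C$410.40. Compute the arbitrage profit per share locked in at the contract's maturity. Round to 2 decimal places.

C$9.01 per share

PV(dividends) I = 11.28·e^(−0.0680·2/12) + 3.84·e^(−0.0680·3/12) + 5.66·e^(−0.0680·4/12) = 20.4613
Fair forward F* = (S − I)·e^(rT) = (425.85 − 20.4613)·e^0.034000 = 405.3887 × 1.034585 = 419.4091
Market C$410.40 < fair 419.4091: forward underpriced → reverse cash-and-carry (short the stock, invest proceeds at r, pay the dividends, go long the forward).
Profit at T = |F_mkt − F*| = |410.40 − 419.4091| = C$9.01 per share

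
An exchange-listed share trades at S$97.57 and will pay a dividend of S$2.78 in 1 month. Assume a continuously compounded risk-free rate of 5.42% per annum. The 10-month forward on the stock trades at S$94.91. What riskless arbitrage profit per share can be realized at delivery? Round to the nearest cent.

PV(dividends) I = 2.78·e^(−0.0542·1/12) = 2.7675
Fair forward F* = (S − I)·e^(rT) = (97.57 − 2.7675)·e^0.045167 = 94.8025 × 1.046203 = 99.1827
Market S$94.91 < fair 99.1827: forward underpriced → reverse cash-and-carry (short the stock, invest proceeds at r, pay the dividends, go long the forward).
Profit at T = |F_mkt − F*| = |94.91 − 99.1827| = S$4.27 per share

S$4.27 per share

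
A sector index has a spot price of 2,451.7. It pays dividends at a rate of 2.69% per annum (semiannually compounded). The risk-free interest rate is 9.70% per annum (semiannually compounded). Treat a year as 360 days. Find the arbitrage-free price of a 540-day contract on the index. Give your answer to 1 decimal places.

F = S · (1+r/2)^(2T) / (1+q/2)^(2T)
= 2451.7 × 1.152671 / 1.040895 = 2451.7 × 1.107385
F = 2,715.0

2,715.0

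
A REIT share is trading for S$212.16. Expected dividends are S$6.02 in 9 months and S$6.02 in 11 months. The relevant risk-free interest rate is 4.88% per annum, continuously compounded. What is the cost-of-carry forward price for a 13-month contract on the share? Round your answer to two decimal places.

S$211.49

PV(dividends) I = 6.02·e^(−0.0488·9/12) + 6.02·e^(−0.0488·11/12)
I = 5.8037 + 5.7566 = 11.5603
F = (S − I)·e^(rT) = (212.16 − 11.5603) · e^(0.0488·13/12)
= 200.5997 · e^0.052867 = 200.5997 × 1.054289 = S$211.49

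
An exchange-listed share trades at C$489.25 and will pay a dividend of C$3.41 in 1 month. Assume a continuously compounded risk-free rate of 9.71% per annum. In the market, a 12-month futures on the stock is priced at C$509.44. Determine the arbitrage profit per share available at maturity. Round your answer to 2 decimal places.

C$25.97 per share

PV(dividends) I = 3.41·e^(−0.0971·1/12) = 3.3825
Fair futures F* = (S − I)·e^(rT) = (489.25 − 3.3825)·e^0.097100 = 485.8675 × 1.101971 = 535.4119
Market C$509.44 < fair 535.4119: forward underpriced → reverse cash-and-carry (short the stock, invest proceeds at r, pay the dividends, go long the forward).
Profit at T = |F_mkt − F*| = |509.44 − 535.4119| = C$25.97 per share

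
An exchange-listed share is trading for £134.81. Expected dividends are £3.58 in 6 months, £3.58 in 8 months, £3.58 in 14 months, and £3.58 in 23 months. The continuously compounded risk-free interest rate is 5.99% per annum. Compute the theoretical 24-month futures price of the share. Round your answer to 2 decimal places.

PV(dividends) I = 3.58·e^(−0.0599·6/12) + 3.58·e^(−0.0599·8/12) + 3.58·e^(−0.0599·14/12) + 3.58·e^(−0.0599·23/12)
I = 3.4744 + 3.4399 + 3.3384 + 3.1917 = 13.4444
F = (S − I)·e^(rT) = (134.81 − 13.4444) · e^(0.0599·24/12)
= 121.3656 · e^0.119800 = 121.3656 × 1.127271 = £136.81

£136.81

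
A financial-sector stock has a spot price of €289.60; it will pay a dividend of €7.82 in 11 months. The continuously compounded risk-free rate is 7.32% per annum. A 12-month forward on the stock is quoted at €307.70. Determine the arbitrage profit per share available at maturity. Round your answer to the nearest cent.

€3.97 per share

PV(dividends) I = 7.82·e^(−0.0732·11/12) = 7.3125
Fair forward F* = (S − I)·e^(rT) = (289.60 − 7.3125)·e^0.073200 = 282.2875 × 1.075946 = 303.7261
Market €307.70 > fair 303.7261: forward overpriced → cash-and-carry (borrow at r, buy the stock and collect the dividends, short the forward).
Profit at T = |F_mkt − F*| = |307.70 − 303.7261| = €3.97 per share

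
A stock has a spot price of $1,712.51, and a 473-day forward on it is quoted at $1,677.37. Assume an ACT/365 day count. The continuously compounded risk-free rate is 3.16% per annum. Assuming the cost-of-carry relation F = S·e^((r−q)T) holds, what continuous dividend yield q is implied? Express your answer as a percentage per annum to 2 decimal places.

From F = S·e^((r−q)T): (r − q) = ln(F/S)/T
ln(1677.37/1712.51) = ln(0.979480) = -0.020733
(r − q) = -0.020733 / (473/365) = -0.015999
q = r − ln(F/S)/T = 0.0316 + 0.015999 = 0.047599
q = 4.76%

4.76%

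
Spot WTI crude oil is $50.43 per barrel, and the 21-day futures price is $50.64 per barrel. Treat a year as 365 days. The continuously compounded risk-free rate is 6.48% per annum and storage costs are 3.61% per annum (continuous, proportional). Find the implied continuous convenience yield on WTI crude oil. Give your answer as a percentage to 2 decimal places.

2.87%

F = S·e^((r+u−y)T) ⇒ (r+u−y) = ln(F/S)/T
ln(50.64/50.43) = 0.004156; /T ⇒ 0.072235
y = r + u − ln(F/S)/T = 0.0648 + 0.0361 − 0.072235 = 0.028665
y = 2.87%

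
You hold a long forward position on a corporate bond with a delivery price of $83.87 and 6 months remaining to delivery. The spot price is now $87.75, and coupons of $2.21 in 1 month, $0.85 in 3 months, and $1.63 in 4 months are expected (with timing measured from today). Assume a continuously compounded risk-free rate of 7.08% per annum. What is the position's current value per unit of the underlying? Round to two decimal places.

PV(remaining coupons) I = 2.21·e^(−0.0708·1/12) + 0.85·e^(−0.0708·3/12) + 1.63·e^(−0.0708·4/12) = 4.6241
Current forward F = (S − I)·e^(rT) = (87.75 − 4.6241)·e^(0.0708·6/12) = 83.1259 × 1.036034 = 86.1213
Value (long) = (F − K)·e^(−rT) = (86.1213 − 83.87) × 0.965219 = 2.1730
Value = $2.17

$2.17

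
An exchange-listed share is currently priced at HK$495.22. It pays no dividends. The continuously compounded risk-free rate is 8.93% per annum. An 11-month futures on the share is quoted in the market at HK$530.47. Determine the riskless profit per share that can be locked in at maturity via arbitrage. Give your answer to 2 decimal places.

HK$6.99 per share

Fair futures: F* = S·e^(carry·T), with carry = r = 0.0893
F* = 495.22 · e^(0.0893 × 11/12) = 495.22 · e^0.081858 = 495.22 × 1.085302 = HK$537.4633
Market HK$530.47 < fair HK$537.4633: forward underpriced → reverse cash-and-carry (short spot, go long the forward).
At maturity, profit = |F_mkt − F*| = |530.47 − 537.4633| = HK$6.99 per share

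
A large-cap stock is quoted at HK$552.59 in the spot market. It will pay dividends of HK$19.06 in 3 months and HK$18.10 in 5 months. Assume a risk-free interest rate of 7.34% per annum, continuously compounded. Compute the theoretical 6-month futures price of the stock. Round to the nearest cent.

HK$535.62

PV(dividends) I = 19.06·e^(−0.0734·3/12) + 18.10·e^(−0.0734·5/12)
I = 18.7134 + 17.5548 = 36.2682
F = (S − I)·e^(rT) = (552.59 − 36.2682) · e^(0.0734·6/12)
= 516.3218 · e^0.036700 = 516.3218 × 1.037382 = HK$535.62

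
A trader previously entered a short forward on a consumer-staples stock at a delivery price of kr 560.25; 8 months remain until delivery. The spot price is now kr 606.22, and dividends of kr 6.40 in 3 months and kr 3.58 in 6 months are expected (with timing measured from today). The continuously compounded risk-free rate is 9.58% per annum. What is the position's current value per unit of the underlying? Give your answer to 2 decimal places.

PV(remaining dividends) I = 6.40·e^(−0.0958·3/12) + 3.58·e^(−0.0958·6/12) = 9.6611
Current forward F = (S − I)·e^(rT) = (606.22 − 9.6611)·e^(0.0958·8/12) = 596.5589 × 1.065950 = 635.9020
Value (long) = (F − K)·e^(−rT) = (635.9020 − 560.25) × 0.938130 = 70.9714
Short position value = −(long value) = -kr 70.97

-kr 70.97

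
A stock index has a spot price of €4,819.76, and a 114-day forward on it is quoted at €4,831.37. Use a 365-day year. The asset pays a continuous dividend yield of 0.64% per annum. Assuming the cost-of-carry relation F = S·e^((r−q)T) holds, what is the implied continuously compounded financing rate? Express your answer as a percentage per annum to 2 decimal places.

From F = S·e^((r−q)T): (r − q) = ln(F/S)/T
ln(4831.37/4819.76) = ln(1.002409) = 0.002406
(r − q) = 0.002406 / (114/365) = 0.007703
r = ln(F/S)/T + q = 0.007703 + 0.0064 = 0.014103
r = 1.41%

1.41%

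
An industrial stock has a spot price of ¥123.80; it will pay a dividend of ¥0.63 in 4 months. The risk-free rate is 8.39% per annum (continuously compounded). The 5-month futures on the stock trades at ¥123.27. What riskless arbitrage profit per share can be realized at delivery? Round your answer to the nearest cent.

PV(dividends) I = 0.63·e^(−0.0839·4/12) = 0.6126
Fair futures F* = (S − I)·e^(rT) = (123.80 − 0.6126)·e^0.034958 = 123.1874 × 1.035576 = 127.5699
Market ¥123.27 < fair 127.5699: forward underpriced → reverse cash-and-carry (short the stock, invest proceeds at r, pay the dividends, go long the forward).
Profit at T = |F_mkt − F*| = |123.27 − 127.5699| = ¥4.30 per share

¥4.30 per share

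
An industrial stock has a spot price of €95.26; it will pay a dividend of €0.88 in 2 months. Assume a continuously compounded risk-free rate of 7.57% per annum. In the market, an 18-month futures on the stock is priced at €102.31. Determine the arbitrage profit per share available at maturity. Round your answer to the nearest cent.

€3.43 per share

PV(dividends) I = 0.88·e^(−0.0757·2/12) = 0.8690
Fair futures F* = (S − I)·e^(rT) = (95.26 − 0.8690)·e^0.113550 = 94.3910 × 1.120248 = 105.7413
Market €102.31 < fair 105.7413: forward underpriced → reverse cash-and-carry (short the stock, invest proceeds at r, pay the dividends, go long the forward).
Profit at T = |F_mkt − F*| = |102.31 − 105.7413| = €3.43 per share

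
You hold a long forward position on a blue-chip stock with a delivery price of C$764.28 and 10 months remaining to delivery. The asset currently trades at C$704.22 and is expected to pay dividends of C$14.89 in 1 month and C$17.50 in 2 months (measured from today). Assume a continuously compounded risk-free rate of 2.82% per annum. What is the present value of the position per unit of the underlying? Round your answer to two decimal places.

-C$74.58

PV(remaining dividends) I = 14.89·e^(−0.0282·1/12) + 17.50·e^(−0.0282·2/12) = 32.2730
Current forward F = (S − I)·e^(rT) = (704.22 − 32.2730)·e^(0.0282·10/12) = 671.9470 × 1.023778 = 687.9246
Value (long) = (F − K)·e^(−rT) = (687.9246 − 764.28) × 0.976774 = -74.5820
Value = -C$74.58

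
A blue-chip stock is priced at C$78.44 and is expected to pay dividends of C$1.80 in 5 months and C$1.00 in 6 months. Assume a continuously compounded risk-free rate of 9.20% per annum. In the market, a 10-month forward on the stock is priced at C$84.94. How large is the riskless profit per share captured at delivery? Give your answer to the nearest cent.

PV(dividends) I = 1.80·e^(−0.0920·5/12) + 1.00·e^(−0.0920·6/12) = 2.6873
Fair forward F* = (S − I)·e^(rT) = (78.44 − 2.6873)·e^0.076667 = 75.7527 × 1.079682 = 81.7888
Market C$84.94 > fair 81.7888: forward overpriced → cash-and-carry (borrow at r, buy the stock and collect the dividends, short the forward).
Profit at T = |F_mkt − F*| = |84.94 − 81.7888| = C$3.15 per share

C$3.15 per share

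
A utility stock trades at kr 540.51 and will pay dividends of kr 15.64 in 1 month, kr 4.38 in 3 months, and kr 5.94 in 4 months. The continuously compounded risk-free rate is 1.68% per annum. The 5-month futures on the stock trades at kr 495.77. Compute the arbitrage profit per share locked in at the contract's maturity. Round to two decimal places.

kr 22.47 per share

PV(dividends) I = 15.64·e^(−0.0168·1/12) + 4.38·e^(−0.0168·3/12) + 5.94·e^(−0.0168·4/12) = 25.8866
Fair futures F* = (S − I)·e^(rT) = (540.51 − 25.8866)·e^0.007000 = 514.6234 × 1.007025 = 518.2386
Market kr 495.77 < fair 518.2386: forward underpriced → reverse cash-and-carry (short the stock, invest proceeds at r, pay the dividends, go long the forward).
Profit at T = |F_mkt − F*| = |495.77 − 518.2386| = kr 22.47 per share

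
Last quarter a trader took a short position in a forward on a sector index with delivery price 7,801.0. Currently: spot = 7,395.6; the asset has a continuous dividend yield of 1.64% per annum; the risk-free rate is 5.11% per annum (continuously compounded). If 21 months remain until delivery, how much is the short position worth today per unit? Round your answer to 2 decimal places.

Current fair forward for the remaining 21 months: F = S·e^((r − q)·T), (r − q) = 0.0511 − 0.0164 = 0.0347
F = 7395.6 · e^(0.0347 × 21/12) = 7395.6 × 1.06260666 = 7858.6138
Value of long forward = (F − K)·e^(−rT) = (7858.6138 − 7801.0) · e^(−0.0511·21/12)
= 57.6138 × 0.91445685 = 52.69
Short position value = −(long value) = -52.69

-52.69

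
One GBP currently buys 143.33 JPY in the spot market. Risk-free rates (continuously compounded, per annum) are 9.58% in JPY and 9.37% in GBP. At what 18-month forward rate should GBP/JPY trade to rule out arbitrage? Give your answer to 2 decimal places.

143.78

F = S·e^((r_JPY − r_GBP)T) = 143.33 · e^((0.0958 − 0.0937) × 18/12)
= 143.33 · e^0.003150 = 143.33 × 1.003155
F = 143.78 JPY per GBP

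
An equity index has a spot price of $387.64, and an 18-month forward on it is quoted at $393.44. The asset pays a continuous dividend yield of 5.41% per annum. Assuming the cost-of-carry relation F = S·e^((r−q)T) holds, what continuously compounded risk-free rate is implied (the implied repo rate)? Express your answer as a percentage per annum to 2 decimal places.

From F = S·e^((r−q)T): (r − q) = ln(F/S)/T
ln(393.44/387.64) = ln(1.014962) = 0.014851
(r − q) = 0.014851 / (18/12) = 0.009901
r = ln(F/S)/T + q = 0.009901 + 0.0541 = 0.064001
r = 6.40%

6.40%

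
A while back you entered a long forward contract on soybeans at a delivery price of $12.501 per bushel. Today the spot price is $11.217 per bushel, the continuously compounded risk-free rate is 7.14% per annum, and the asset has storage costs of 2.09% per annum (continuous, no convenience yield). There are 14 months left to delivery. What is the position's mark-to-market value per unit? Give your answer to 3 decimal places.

-$0.008 per bushel

Current fair forward for the remaining 14 months: F = S·e^((r + u)·T), (r + u) = 0.0714 + 0.0209 = 0.0923
F = 11.217 · e^(0.0923 × 14/12) = 11.217 × 1.113695 = 12.4923
Value of long forward = (F − K)·e^(−rT) = (12.4923 − 12.501) · e^(−0.0714·14/12)
= -0.0087 × 0.920075 = -0.008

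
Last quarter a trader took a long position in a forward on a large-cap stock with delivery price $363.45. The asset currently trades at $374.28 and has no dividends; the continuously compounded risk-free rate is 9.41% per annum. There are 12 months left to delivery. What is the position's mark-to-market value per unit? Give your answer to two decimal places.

$43.47

Current fair forward for the remaining 12 months: F = S·e^(r·T), r = 0.0941
F = 374.28 · e^(0.0941 × 12/12) = 374.28 × 1.098670 = 411.2102
Value of long forward = (F − K)·e^(−rT) = (411.2102 − 363.45) · e^(−0.0941·12/12)
= 47.7602 × 0.910192 = 43.47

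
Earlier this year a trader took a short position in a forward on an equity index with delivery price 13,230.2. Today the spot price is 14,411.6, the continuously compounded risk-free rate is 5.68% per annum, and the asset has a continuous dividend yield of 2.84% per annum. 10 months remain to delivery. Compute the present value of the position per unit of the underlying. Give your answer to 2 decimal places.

Current fair forward for the remaining 10 months: F = S·e^((r − q)·T), (r − q) = 0.0568 − 0.0284 = 0.0284
F = 14411.6 · e^(0.0284 × 10/12) = 14411.6 × 1.02394894 = 14756.7425
Value of long forward = (F − K)·e^(−rT) = (14756.7425 − 13230.2) · e^(−0.0568·10/12)
= 1526.5425 × 0.95376942 = 1455.97
Short position value = −(long value) = -1455.97

-1455.97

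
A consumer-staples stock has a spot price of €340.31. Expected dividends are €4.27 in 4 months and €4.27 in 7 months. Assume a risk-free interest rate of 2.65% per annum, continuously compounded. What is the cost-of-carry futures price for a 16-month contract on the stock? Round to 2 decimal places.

€343.81

PV(dividends) I = 4.27·e^(−0.0265·4/12) + 4.27·e^(−0.0265·7/12)
I = 4.2324 + 4.2045 = 8.4369
F = (S − I)·e^(rT) = (340.31 − 8.4369) · e^(0.0265·16/12)
= 331.8731 · e^0.035333 = 331.8731 × 1.035965 = €343.81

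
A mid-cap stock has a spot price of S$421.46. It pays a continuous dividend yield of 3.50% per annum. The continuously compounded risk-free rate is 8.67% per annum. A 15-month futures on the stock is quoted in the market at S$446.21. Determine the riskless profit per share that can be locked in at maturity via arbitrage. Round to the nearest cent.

Fair futures: F* = S·e^(carry·T), with carry = (r − q) = 0.0867 − 0.0350 = 0.0517
F* = 421.46 · e^(0.0517 × 15/12) = 421.46 · e^0.064625 = 421.46 × 1.066759 = S$449.5962
Market S$446.21 < fair S$449.5962: forward underpriced → reverse cash-and-carry (short spot, go long the forward).
At maturity, profit = |F_mkt − F*| = |446.21 − 449.5962| = S$3.39 per share

S$3.39 per share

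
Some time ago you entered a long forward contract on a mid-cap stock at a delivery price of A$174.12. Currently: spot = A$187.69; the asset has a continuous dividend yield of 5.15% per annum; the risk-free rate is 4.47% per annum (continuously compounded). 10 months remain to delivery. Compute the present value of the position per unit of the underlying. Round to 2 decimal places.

Current fair forward for the remaining 10 months: F = S·e^((r − q)·T), (r − q) = 0.0447 − 0.0515 = -0.0068
F = 187.69 · e^(-0.0068 × 10/12) = 187.69 × 0.994349 = 186.6294
Value of long forward = (F − K)·e^(−rT) = (186.6294 − 174.12) · e^(−0.0447·10/12)
= 12.5094 × 0.963435 = 12.05

A$12.05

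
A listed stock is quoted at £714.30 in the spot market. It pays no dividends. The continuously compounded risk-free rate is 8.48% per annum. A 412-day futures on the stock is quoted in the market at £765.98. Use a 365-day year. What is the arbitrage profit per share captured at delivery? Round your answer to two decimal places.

£20.07 per share

Fair futures: F* = S·e^(carry·T), with carry = r = 0.0848
F* = 714.30 · e^(0.0848 × 412/365) = 714.30 · e^0.095719 = 714.30 × 1.100450 = £786.0514
Market £765.98 < fair £786.0514: forward underpriced → reverse cash-and-carry (short spot, go long the forward).
At maturity, profit = |F_mkt − F*| = |765.98 − 786.0514| = £20.07 per share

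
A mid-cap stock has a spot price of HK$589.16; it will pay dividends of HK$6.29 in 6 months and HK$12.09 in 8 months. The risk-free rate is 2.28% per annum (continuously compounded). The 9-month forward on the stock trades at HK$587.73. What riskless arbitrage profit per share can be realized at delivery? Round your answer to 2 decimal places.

HK$6.85 per share

PV(dividends) I = 6.29·e^(−0.0228·6/12) + 12.09·e^(−0.0228·8/12) = 18.1263
Fair forward F* = (S − I)·e^(rT) = (589.16 − 18.1263)·e^0.017100 = 571.0337 × 1.017247 = 580.8823
Market HK$587.73 > fair 580.8823: forward overpriced → cash-and-carry (borrow at r, buy the stock and collect the dividends, short the forward).
Profit at T = |F_mkt − F*| = |587.73 − 580.8823| = HK$6.85 per share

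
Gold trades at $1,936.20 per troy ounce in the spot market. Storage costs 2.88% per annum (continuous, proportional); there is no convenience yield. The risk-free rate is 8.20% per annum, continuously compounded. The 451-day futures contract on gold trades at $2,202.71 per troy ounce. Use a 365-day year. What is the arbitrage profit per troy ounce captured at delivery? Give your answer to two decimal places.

$17.57 per troy ounce

Fair futures: F* = S·e^(carry·T), with carry = (r + u) = 0.0820 + 0.0288 = 0.1108
F* = 1936.20 · e^(0.1108 × 451/365) = 1936.20 · e^0.13690630 = 1936.20 × 1.14672070 = $2220.2806
Market $2202.71 < fair $2220.2806: forward underpriced → reverse cash-and-carry (short spot, go long the forward).
At maturity, profit = |F_mkt − F*| = |2202.71 − 2220.2806| = $17.57 per troy ounce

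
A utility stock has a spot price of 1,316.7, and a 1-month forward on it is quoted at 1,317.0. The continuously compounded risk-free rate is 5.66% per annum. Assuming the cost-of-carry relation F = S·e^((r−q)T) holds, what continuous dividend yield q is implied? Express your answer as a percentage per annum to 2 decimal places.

5.39%

From F = S·e^((r−q)T): (r − q) = ln(F/S)/T
ln(1317.0/1316.7) = ln(1.000228) = 0.000228
(r − q) = 0.000228 / (1/12) = 0.002736
q = r − ln(F/S)/T = 0.0566 − 0.002736 = 0.053864
q = 5.39%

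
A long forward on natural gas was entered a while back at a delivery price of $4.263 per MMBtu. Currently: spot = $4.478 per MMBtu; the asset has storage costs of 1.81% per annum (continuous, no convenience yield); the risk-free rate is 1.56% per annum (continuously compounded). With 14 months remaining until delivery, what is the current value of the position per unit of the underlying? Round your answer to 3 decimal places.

$0.387 per MMBtu

Current fair forward for the remaining 14 months: F = S·e^((r + u)·T), (r + u) = 0.0156 + 0.0181 = 0.0337
F = 4.478 · e^(0.0337 × 14/12) = 4.478 × 1.040100 = 4.6576
Value of long forward = (F − K)·e^(−rT) = (4.6576 − 4.263) · e^(−0.0156·14/12)
= 0.3946 × 0.981965 = 0.387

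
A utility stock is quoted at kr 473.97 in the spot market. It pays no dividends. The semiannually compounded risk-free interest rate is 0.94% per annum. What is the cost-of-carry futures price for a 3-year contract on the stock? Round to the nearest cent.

kr 487.49

F = S · (1+r/2)^(2T)
= 473.97 × 1.028533
F = kr 487.49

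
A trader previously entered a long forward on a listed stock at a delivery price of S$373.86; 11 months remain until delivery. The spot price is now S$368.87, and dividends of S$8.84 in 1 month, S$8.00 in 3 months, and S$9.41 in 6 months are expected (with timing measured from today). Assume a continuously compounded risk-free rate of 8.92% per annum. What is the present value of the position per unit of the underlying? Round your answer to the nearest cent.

PV(remaining dividends) I = 8.84·e^(−0.0892·1/12) + 8.00·e^(−0.0892·3/12) + 9.41·e^(−0.0892·6/12) = 25.5976
Current forward F = (S − I)·e^(rT) = (368.87 − 25.5976)·e^(0.0892·11/12) = 343.2724 × 1.085203 = 372.5202
Value (long) = (F − K)·e^(−rT) = (372.5202 − 373.86) × 0.921487 = -1.2346
Value = -S$1.23

-S$1.23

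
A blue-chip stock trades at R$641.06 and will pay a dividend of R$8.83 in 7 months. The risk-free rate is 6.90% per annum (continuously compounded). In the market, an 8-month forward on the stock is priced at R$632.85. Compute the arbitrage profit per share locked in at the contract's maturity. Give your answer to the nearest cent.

PV(dividends) I = 8.83·e^(−0.0690·7/12) = 8.4817
Fair forward F* = (S − I)·e^(rT) = (641.06 − 8.4817)·e^0.046000 = 632.5783 × 1.047074 = 662.3563
Market R$632.85 < fair 662.3563: forward underpriced → reverse cash-and-carry (short the stock, invest proceeds at r, pay the dividends, go long the forward).
Profit at T = |F_mkt − F*| = |632.85 − 662.3563| = R$29.51 per share

R$29.51 per share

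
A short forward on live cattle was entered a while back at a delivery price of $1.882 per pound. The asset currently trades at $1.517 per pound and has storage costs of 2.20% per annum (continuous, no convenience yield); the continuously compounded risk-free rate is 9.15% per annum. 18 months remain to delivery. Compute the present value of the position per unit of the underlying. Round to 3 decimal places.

Current fair forward for the remaining 18 months: F = S·e^((r + u)·T), (r + u) = 0.0915 + 0.0220 = 0.1135
F = 1.517 · e^(0.1135 × 18/12) = 1.517 × 1.185601 = 1.7986
Value of long forward = (F − K)·e^(−rT) = (1.7986 − 1.882) · e^(−0.0915·18/12)
= -0.0834 × 0.871752 = -0.073
Short position value = −(long value) = $0.073

$0.073 per pound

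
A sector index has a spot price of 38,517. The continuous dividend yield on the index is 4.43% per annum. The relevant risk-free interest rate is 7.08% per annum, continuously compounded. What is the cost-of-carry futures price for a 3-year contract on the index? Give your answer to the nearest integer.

F = S·e^((r − q)T) = 38517 · e^((0.0708 − 0.0443) × 3)
= 38517 · e^0.079500 = 38517 × 1.082746
F = 41,704

41,704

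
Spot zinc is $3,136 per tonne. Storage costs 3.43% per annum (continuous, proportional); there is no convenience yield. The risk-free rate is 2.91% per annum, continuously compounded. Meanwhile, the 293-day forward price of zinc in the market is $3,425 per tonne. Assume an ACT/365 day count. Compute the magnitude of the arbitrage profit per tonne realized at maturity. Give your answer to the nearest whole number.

$125 per tonne

Fair forward: F* = S·e^(carry·T), with carry = (r + u) = 0.0291 + 0.0343 = 0.0634
F* = 3136 · e^(0.0634 × 293/365) = 3136 · e^0.050894 = 3136 × 1.052211 = $3299.7337
Market $3425 > fair $3299.7337: forward overpriced → cash-and-carry (buy spot, short the forward).
At maturity, profit = |F_mkt − F*| = |3425 − 3299.7337| = $125 per tonne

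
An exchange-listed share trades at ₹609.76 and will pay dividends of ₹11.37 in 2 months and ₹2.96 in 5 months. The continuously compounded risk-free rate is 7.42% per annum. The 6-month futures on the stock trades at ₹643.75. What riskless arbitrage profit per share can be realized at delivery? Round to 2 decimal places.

₹25.58 per share

PV(dividends) I = 11.37·e^(−0.0742·2/12) + 2.96·e^(−0.0742·5/12) = 14.1001
Fair futures F* = (S − I)·e^(rT) = (609.76 − 14.1001)·e^0.037100 = 595.6599 × 1.037797 = 618.1741
Market ₹643.75 > fair 618.1741: forward overpriced → cash-and-carry (borrow at r, buy the stock and collect the dividends, short the forward).
Profit at T = |F_mkt − F*| = |643.75 − 618.1741| = ₹25.58 per share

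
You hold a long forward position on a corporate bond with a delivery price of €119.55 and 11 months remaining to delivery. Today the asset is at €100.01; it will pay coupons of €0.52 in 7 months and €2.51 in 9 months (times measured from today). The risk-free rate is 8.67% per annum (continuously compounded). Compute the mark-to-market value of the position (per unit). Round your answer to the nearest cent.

PV(remaining coupons) I = 0.52·e^(−0.0867·7/12) + 2.51·e^(−0.0867·9/12) = 2.8463
Current forward F = (S − I)·e^(rT) = (100.01 − 2.8463)·e^(0.0867·11/12) = 97.1637 × 1.082718 = 105.2009
Value (long) = (F − K)·e^(−rT) = (105.2009 − 119.55) × 0.923601 = -13.2528
Value = -€13.25

-€13.25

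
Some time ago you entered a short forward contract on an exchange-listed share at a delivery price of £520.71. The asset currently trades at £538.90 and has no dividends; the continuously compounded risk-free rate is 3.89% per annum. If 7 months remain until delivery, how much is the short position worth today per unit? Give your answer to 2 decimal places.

-£29.87

Current fair forward for the remaining 7 months: F = S·e^(r·T), r = 0.0389
F = 538.90 · e^(0.0389 × 7/12) = 538.90 × 1.022951 = 551.2683
Value of long forward = (F − K)·e^(−rT) = (551.2683 − 520.71) · e^(−0.0389·7/12)
= 30.5583 × 0.977564 = 29.87
Short position value = −(long value) = -£29.87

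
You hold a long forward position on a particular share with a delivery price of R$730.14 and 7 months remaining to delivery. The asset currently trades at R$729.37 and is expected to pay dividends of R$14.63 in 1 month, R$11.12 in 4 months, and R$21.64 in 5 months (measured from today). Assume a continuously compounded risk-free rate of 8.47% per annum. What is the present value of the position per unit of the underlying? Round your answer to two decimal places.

-R$11.80

PV(remaining dividends) I = 14.63·e^(−0.0847·1/12) + 11.12·e^(−0.0847·4/12) + 21.64·e^(−0.0847·5/12) = 46.2271
Current forward F = (S − I)·e^(rT) = (729.37 − 46.2271)·e^(0.0847·7/12) = 683.1429 × 1.050649 = 717.7434
Value (long) = (F − K)·e^(−rT) = (717.7434 − 730.14) × 0.951792 = -11.7990
Value = -R$11.80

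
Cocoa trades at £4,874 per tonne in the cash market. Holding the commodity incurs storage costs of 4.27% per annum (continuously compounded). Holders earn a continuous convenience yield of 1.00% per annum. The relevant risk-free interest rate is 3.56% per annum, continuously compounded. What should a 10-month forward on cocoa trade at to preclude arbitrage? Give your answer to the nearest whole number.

£5,159 per tonne

Net carry = r + u − y = 0.0356 + 0.0427 − 0.0100 = 0.0683
F = S·e^((r+u−y)T) = 4874 · e^(0.0683 × 10/12) = 4874 · e^0.056917
= 4874 × 1.058568 = £5,159 per tonne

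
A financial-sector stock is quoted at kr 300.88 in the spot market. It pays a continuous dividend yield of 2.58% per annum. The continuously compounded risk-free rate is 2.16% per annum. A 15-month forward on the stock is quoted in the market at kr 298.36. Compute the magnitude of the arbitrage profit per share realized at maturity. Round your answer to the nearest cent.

Fair forward: F* = S·e^(carry·T), with carry = (r − q) = 0.0216 − 0.0258 = -0.0042
F* = 300.88 · e^(-0.0042 × 15/12) = 300.88 · e^-0.005250 = 300.88 × 0.994764 = kr 299.3046
Market kr 298.36 < fair kr 299.3046: forward underpriced → reverse cash-and-carry (short spot, go long the forward).
At maturity, profit = |F_mkt − F*| = |298.36 − 299.3046| = kr 0.94 per share

kr 0.94 per share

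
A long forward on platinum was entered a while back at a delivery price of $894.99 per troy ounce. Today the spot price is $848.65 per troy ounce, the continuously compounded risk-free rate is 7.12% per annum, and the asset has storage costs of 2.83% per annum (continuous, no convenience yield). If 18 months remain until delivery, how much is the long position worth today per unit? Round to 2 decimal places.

Current fair forward for the remaining 18 months: F = S·e^((r + u)·T), (r + u) = 0.0712 + 0.0283 = 0.0995
F = 848.65 · e^(0.0995 × 18/12) = 848.65 × 1.160963 = 985.2512
Value of long forward = (F − K)·e^(−rT) = (985.2512 − 894.99) · e^(−0.0712·18/12)
= 90.2612 × 0.898705 = 81.12

$81.12 per troy ounce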